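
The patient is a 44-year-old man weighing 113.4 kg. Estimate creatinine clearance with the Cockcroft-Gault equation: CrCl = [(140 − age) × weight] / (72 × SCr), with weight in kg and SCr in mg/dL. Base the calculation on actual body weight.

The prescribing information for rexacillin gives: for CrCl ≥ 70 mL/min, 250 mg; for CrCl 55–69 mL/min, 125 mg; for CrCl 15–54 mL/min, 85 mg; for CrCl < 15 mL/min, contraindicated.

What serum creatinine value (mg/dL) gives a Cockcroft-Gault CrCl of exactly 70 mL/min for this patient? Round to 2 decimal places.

2.16 mg/dL

Standard dose requires CrCl ≥ 70 mL/min.
Set (140 − 44) × 113.4 / (72 × SCr) = 70
SCr = (140 − 44) × 113.4 / (72 × 70) = 2.160 mg/dL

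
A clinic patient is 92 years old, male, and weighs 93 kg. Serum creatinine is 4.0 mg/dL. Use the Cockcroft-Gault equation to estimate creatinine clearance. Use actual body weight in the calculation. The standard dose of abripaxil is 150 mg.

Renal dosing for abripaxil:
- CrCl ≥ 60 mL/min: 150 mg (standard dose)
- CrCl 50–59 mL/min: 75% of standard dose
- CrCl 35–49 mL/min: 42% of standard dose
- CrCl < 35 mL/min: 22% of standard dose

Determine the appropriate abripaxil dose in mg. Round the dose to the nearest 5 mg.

35 mg

CrCl = (140 − 92) × 93 / (72 × 4) = 4464.0 / 288.00 ≈ 15.5 mL/min
CrCl ≈ 16 mL/min → bracket < 35 mL/min.
22% of 150 mg = 33 mg → 35 mg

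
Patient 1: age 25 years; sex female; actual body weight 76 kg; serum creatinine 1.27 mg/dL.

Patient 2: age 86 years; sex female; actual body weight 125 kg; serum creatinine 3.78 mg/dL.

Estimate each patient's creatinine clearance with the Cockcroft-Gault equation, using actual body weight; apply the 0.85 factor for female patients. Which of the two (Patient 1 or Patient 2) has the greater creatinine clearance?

Patient 1: CrCl = (140 − 25) × 76 / (72 × 1.27) × 0.85 = 8740.0 / 91.44 × 0.85 ≈ 81.2 mL/min
Patient 2: CrCl = (140 − 86) × 125 / (72 × 3.78) × 0.85 = 6750.0 / 272.16 × 0.85 ≈ 21.1 mL/min
81.2 vs 21.1 mL/min → Patient 1 is higher.

Patient 1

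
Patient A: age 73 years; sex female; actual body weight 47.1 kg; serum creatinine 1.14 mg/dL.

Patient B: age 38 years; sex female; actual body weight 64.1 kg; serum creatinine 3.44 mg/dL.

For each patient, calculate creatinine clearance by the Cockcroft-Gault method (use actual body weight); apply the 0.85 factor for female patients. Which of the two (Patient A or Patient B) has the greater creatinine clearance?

Patient A

Patient A: CrCl = (140 − 73) × 47.1 / (72 × 1.14) × 0.85 = 3155.7 / 82.08 × 0.85 ≈ 32.7 mL/min
Patient B: CrCl = (140 − 38) × 64.1 / (72 × 3.44) × 0.85 = 6538.2 / 247.68 × 0.85 ≈ 22.4 mL/min
32.7 vs 22.4 mL/min → Patient A is higher.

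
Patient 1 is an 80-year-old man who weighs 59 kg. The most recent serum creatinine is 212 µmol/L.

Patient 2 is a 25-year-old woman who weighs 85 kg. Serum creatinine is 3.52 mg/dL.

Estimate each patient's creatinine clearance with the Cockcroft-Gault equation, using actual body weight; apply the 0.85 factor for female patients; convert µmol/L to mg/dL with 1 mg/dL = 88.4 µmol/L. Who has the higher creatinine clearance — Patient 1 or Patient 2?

Patient 1: SCr = 212 / 88.4 = 2.398 mg/dL
Patient 1: CrCl = (140 − 80) × 59 / (72 × 2.398) = 3540.0 / 172.66 ≈ 20.5 mL/min
Patient 2: CrCl = (140 − 25) × 85 / (72 × 3.52) × 0.85 = 9775.0 / 253.44 × 0.85 ≈ 32.8 mL/min
20.5 vs 32.8 mL/min → Patient 2 is higher.

Patient 2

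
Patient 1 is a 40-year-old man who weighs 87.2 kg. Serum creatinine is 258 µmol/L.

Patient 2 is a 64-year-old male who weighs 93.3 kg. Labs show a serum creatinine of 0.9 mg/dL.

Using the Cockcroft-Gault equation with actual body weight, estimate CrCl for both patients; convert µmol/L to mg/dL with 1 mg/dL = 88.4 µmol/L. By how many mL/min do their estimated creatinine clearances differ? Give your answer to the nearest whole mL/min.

68 mL/min

Patient 1: SCr = 258 / 88.4 = 2.919 mg/dL
Patient 1: CrCl = (140 − 40) × 87.2 / (72 × 2.919) = 8720.0 / 210.17 ≈ 41.5 mL/min
Patient 2: CrCl = (140 − 64) × 93.3 / (72 × 0.9) = 7090.8 / 64.80 ≈ 109.4 mL/min
|41.5 − 109.4| = 67.9 mL/min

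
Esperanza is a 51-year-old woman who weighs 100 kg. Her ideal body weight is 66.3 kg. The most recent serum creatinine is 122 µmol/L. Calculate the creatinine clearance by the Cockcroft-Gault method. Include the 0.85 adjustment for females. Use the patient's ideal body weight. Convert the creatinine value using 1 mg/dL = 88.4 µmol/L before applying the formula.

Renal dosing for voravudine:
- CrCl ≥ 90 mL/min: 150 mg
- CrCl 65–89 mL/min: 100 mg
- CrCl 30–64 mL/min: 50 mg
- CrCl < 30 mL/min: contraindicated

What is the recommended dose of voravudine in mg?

50 mg

SCr = 122 / 88.4 = 1.38 mg/dL
CrCl = (140 − 51) × 66.3 / (72 × 1.38) × 0.85 = 5900.7 / 99.36 × 0.85 ≈ 50.5 mL/min
CrCl ≈ 50 mL/min → bracket 30–64 mL/min.
Dose for this bracket: 50 mg.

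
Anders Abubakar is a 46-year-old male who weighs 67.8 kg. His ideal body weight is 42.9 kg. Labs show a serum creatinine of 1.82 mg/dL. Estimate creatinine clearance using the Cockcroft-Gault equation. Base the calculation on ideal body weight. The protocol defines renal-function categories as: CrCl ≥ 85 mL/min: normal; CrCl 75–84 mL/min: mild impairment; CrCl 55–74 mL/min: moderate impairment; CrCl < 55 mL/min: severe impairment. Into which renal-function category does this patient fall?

CrCl = (140 − 46) × 42.9 / (72 × 1.82) = 4032.6 / 131.04 ≈ 30.8 mL/min
31 mL/min falls in the 'severe impairment' range.

severe impairment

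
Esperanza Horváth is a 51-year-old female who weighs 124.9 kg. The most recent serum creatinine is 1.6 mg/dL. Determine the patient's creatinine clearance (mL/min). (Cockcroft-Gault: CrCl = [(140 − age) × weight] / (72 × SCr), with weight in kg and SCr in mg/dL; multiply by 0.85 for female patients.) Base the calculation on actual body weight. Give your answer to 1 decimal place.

82.0 mL/min

CrCl = (140 − 51) × 124.9 / (72 × 1.6) × 0.85 = 11116.1 / 115.20 × 0.85 ≈ 82.0 mL/min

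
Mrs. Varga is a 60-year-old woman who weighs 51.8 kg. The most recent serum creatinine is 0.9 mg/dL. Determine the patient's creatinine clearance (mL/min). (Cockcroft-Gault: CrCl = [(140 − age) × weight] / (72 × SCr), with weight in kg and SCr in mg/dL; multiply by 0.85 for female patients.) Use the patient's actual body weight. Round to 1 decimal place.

54.4 mL/min

CrCl = (140 − 60) × 51.8 / (72 × 0.9) × 0.85 = 4144.0 / 64.80 × 0.85 ≈ 54.4 mL/min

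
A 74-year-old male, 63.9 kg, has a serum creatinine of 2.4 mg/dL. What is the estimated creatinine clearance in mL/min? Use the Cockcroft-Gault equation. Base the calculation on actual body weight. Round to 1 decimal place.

CrCl = (140 − 74) × 63.9 / (72 × 2.4) = 4217.4 / 172.80 ≈ 24.4 mL/min

24.4 mL/min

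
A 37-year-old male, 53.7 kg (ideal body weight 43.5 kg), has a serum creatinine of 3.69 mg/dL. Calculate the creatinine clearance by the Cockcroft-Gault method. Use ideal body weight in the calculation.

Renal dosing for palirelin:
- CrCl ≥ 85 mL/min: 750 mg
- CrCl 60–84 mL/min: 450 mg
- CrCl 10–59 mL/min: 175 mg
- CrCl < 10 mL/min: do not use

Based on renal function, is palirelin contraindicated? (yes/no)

no

CrCl = (140 − 37) × 43.5 / (72 × 3.69) = 4480.5 / 265.68 ≈ 16.9 mL/min
CrCl ≈ 17 mL/min, which is ≥ 10 mL/min.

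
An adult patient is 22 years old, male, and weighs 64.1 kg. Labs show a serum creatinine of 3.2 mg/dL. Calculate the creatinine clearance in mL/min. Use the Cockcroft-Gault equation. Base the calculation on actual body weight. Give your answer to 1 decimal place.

32.8 mL/min

CrCl = (140 − 22) × 64.1 / (72 × 3.2) = 7563.8 / 230.40 ≈ 32.8 mL/min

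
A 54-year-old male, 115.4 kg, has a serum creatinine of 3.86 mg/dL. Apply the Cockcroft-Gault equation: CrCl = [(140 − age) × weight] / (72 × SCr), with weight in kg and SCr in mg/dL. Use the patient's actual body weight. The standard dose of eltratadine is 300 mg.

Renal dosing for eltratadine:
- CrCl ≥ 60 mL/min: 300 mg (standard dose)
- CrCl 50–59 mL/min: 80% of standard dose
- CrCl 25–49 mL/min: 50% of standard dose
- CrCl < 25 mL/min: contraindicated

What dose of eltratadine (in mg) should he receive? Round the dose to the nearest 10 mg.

150 mg

CrCl = (140 − 54) × 115.4 / (72 × 3.86) = 9924.4 / 277.92 ≈ 35.7 mL/min
CrCl ≈ 36 mL/min → bracket 25–49 mL/min.
50% of 300 mg = 150 mg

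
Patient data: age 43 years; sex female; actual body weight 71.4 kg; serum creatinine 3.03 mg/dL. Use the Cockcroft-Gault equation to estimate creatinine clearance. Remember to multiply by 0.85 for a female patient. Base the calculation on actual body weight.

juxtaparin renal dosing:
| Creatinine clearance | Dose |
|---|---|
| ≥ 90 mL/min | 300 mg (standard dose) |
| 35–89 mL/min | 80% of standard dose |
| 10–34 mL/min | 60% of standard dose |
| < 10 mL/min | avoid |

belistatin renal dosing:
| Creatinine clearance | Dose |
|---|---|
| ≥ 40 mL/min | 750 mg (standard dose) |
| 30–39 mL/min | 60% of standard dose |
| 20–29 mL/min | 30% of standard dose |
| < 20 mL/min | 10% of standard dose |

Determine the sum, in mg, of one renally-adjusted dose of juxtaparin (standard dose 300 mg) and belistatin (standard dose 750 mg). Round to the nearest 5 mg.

CrCl = (140 − 43) × 71.4 / (72 × 3.03) × 0.85 = 6925.8 / 218.16 × 0.85 ≈ 27.0 mL/min
CrCl ≈ 27 mL/min.
juxtaparin: 10–34 mL/min → 60% of 300 mg = 180 mg.
belistatin: 20–29 mL/min → 30% of 750 mg = 225 mg.
Total = 180 + 225 = 405 mg.

405 mg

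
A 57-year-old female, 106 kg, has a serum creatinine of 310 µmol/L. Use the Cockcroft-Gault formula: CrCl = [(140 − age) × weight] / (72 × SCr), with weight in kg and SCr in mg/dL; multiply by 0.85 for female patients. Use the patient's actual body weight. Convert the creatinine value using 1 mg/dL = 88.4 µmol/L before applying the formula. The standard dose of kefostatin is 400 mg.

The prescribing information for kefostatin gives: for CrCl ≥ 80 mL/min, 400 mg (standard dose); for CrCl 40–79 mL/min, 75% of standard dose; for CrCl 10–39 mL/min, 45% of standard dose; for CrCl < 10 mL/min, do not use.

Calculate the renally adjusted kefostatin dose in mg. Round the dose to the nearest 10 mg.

180 mg

SCr = 310 / 88.4 = 3.507 mg/dL
CrCl = (140 − 57) × 106 / (72 × 3.507) × 0.85 = 8798.0 / 252.50 × 0.85 ≈ 29.6 mL/min
CrCl ≈ 30 mL/min → bracket 10–39 mL/min.
45% of 400 mg = 180 mg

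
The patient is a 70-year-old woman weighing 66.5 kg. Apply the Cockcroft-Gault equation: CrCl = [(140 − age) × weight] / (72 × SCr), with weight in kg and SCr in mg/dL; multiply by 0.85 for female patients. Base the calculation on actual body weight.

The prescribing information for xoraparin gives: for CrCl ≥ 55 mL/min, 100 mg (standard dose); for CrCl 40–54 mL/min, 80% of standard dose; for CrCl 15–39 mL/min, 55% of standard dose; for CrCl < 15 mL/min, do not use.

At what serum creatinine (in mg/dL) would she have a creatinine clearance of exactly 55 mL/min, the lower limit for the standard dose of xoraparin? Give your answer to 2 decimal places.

Standard dose requires CrCl ≥ 55 mL/min.
Set (140 − 70) × 66.5 × 0.85 / (72 × SCr) = 55
SCr = (140 − 70) × 66.5 × 0.85 / (72 × 55) = 0.999 mg/dL

1.00 mg/dL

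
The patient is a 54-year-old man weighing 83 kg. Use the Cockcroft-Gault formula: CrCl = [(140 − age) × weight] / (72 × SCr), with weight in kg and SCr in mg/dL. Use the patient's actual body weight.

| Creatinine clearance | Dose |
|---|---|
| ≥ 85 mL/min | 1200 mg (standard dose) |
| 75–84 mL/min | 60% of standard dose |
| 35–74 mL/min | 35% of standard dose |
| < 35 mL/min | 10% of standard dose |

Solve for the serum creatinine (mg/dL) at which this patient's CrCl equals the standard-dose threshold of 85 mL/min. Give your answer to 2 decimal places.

Standard dose requires CrCl ≥ 85 mL/min.
Set (140 − 54) × 83 / (72 × SCr) = 85
SCr = (140 − 54) × 83 / (72 × 85) = 1.166 mg/dL

1.17 mg/dL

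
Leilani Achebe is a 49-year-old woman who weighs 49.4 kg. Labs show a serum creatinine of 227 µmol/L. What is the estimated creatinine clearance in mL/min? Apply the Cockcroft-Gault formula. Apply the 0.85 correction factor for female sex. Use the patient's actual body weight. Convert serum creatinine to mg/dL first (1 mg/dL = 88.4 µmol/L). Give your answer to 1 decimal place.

SCr = 227 / 88.4 = 2.568 mg/dL
CrCl = (140 − 49) × 49.4 / (72 × 2.568) × 0.85 = 4495.4 / 184.90 × 0.85 ≈ 20.7 mL/min

20.7 mL/min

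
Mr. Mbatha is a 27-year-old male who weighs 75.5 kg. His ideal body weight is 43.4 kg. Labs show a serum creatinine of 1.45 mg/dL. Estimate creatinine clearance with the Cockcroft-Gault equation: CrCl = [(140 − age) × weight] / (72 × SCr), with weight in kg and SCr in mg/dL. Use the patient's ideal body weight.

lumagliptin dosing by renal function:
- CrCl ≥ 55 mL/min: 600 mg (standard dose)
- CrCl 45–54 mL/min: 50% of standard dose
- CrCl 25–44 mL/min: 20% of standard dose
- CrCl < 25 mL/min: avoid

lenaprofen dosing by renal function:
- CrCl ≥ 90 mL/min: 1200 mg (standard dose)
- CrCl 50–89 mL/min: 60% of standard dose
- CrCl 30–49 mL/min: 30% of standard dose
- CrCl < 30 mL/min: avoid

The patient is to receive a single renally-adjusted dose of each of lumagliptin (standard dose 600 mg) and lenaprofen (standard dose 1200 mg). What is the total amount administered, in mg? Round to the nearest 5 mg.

CrCl = (140 − 27) × 43.4 / (72 × 1.45) = 4904.2 / 104.40 ≈ 47.0 mL/min
CrCl ≈ 47 mL/min.
lumagliptin: 45–54 mL/min → 50% of 600 mg = 300 mg.
lenaprofen: 30–49 mL/min → 30% of 1200 mg = 360 mg.
Total = 300 + 360 = 660 mg.

660 mg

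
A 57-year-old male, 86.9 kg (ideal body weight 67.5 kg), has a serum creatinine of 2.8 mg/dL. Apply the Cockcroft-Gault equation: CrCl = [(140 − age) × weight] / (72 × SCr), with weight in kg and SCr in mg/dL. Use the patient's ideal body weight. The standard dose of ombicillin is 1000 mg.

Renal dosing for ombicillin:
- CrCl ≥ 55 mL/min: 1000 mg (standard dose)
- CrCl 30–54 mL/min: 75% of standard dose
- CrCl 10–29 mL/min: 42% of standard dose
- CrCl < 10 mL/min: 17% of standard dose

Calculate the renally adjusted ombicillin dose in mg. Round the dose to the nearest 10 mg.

420 mg

CrCl = (140 − 57) × 67.5 / (72 × 2.8) = 5602.5 / 201.60 ≈ 27.8 mL/min
CrCl ≈ 28 mL/min → bracket 10–29 mL/min.
42% of 1000 mg = 420 mg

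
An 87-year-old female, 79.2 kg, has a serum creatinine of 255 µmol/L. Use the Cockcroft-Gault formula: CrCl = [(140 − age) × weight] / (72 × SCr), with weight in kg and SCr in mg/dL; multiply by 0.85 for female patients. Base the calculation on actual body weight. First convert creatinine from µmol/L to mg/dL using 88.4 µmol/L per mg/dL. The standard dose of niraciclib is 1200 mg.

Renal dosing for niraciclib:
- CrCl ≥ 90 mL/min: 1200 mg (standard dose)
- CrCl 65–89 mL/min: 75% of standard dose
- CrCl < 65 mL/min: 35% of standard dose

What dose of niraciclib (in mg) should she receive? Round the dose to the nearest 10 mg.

SCr = 255 / 88.4 = 2.885 mg/dL
CrCl = (140 − 87) × 79.2 / (72 × 2.885) × 0.85 = 4197.6 / 207.72 × 0.85 ≈ 17.2 mL/min
CrCl ≈ 17 mL/min → bracket < 65 mL/min.
35% of 1200 mg = 420 mg

420 mg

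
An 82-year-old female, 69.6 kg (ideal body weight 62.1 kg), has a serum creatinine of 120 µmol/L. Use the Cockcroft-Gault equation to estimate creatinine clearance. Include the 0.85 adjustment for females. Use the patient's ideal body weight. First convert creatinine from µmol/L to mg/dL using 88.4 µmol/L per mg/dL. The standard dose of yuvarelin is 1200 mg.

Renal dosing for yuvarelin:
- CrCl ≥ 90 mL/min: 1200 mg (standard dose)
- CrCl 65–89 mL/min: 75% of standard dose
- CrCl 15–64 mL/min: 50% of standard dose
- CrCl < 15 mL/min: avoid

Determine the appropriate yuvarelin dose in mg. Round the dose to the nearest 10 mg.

SCr = 120 / 88.4 = 1.357 mg/dL
CrCl = (140 − 82) × 62.1 / (72 × 1.357) × 0.85 = 3601.8 / 97.70 × 0.85 ≈ 31.3 mL/min
CrCl ≈ 31 mL/min → bracket 15–64 mL/min.
50% of 1200 mg = 600 mg

600 mg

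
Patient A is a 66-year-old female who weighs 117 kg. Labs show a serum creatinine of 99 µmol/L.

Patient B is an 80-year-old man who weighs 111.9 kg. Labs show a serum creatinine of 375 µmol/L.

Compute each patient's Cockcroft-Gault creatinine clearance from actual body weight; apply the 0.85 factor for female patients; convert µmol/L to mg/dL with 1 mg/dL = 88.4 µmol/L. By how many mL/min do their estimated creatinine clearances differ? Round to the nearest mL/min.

69 mL/min

Patient A: SCr = 99 / 88.4 = 1.12 mg/dL
Patient A: CrCl = (140 − 66) × 117 / (72 × 1.12) × 0.85 = 8658.0 / 80.64 × 0.85 ≈ 91.3 mL/min
Patient B: SCr = 375 / 88.4 = 4.242 mg/dL
Patient B: CrCl = (140 − 80) × 111.9 / (72 × 4.242) = 6714.0 / 305.42 ≈ 22.0 mL/min
|91.3 − 22.0| = 69.3 mL/min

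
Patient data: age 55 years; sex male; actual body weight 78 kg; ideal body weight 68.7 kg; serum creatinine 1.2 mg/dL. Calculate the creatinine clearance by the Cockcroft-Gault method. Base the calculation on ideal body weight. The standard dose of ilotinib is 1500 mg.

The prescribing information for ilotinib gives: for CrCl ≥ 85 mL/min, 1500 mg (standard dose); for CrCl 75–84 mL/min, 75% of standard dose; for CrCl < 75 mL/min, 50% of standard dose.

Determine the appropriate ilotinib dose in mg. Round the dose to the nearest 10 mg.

750 mg

CrCl = (140 − 55) × 68.7 / (72 × 1.2) = 5839.5 / 86.40 ≈ 67.6 mL/min
CrCl ≈ 68 mL/min → bracket < 75 mL/min.
50% of 1500 mg = 750 mg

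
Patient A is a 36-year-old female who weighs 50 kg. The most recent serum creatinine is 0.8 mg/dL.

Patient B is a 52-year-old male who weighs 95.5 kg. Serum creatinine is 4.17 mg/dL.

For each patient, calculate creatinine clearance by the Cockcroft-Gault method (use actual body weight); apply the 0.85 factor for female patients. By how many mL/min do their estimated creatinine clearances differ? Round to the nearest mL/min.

Patient A: CrCl = (140 − 36) × 50 / (72 × 0.8) × 0.85 = 5200.0 / 57.60 × 0.85 ≈ 76.7 mL/min
Patient B: CrCl = (140 − 52) × 95.5 / (72 × 4.17) = 8404.0 / 300.24 ≈ 28.0 mL/min
|76.7 − 28.0| = 48.7 mL/min

49 mL/min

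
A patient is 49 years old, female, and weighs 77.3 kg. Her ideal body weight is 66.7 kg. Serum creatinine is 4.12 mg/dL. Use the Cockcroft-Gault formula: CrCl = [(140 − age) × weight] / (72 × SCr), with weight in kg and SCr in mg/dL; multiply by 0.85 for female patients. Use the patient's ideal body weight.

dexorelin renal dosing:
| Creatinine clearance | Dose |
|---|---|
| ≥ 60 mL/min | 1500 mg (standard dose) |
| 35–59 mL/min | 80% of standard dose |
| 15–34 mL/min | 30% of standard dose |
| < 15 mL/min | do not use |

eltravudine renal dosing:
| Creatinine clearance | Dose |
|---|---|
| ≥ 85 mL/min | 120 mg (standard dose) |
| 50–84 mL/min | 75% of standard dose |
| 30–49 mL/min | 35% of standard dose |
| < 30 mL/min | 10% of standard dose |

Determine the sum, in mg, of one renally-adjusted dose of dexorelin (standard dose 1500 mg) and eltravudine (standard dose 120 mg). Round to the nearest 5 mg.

460 mg

CrCl = (140 − 49) × 66.7 / (72 × 4.12) × 0.85 = 6069.7 / 296.64 × 0.85 ≈ 17.4 mL/min
CrCl ≈ 17 mL/min.
dexorelin: 15–34 mL/min → 30% of 1500 mg = 450 mg.
eltravudine: < 30 mL/min → 10% of 120 mg = 12 mg.
Total = 450 + 12 = 462 mg.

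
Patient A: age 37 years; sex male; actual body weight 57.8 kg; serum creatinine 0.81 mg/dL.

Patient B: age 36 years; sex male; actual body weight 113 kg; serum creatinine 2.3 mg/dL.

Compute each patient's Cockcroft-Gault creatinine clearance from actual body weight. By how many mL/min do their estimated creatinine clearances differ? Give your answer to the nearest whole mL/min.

31 mL/min

Patient A: CrCl = (140 − 37) × 57.8 / (72 × 0.81) = 5953.4 / 58.32 ≈ 102.1 mL/min
Patient B: CrCl = (140 − 36) × 113 / (72 × 2.3) = 11752.0 / 165.60 ≈ 71.0 mL/min
|102.1 − 71.0| = 31.1 mL/min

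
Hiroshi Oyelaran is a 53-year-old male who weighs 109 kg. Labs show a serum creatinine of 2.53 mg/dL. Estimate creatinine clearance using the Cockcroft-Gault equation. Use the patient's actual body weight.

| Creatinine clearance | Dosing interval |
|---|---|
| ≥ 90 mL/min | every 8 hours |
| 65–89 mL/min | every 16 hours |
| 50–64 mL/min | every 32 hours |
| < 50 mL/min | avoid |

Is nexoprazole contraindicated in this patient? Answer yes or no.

no

CrCl = (140 − 53) × 109 / (72 × 2.53) = 9483.0 / 182.16 ≈ 52.1 mL/min
CrCl ≈ 52 mL/min, which is ≥ 50 mL/min.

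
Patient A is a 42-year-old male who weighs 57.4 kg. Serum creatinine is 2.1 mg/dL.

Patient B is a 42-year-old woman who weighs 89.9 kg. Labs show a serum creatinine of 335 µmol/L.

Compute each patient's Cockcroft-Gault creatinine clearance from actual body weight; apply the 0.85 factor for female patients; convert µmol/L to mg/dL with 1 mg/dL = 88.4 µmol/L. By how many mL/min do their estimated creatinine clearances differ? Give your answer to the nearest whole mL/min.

10 mL/min

Patient A: CrCl = (140 − 42) × 57.4 / (72 × 2.1) = 5625.2 / 151.20 ≈ 37.2 mL/min
Patient B: SCr = 335 / 88.4 = 3.79 mg/dL
Patient B: CrCl = (140 − 42) × 89.9 / (72 × 3.79) × 0.85 = 8810.2 / 272.88 × 0.85 ≈ 27.4 mL/min
|37.2 − 27.4| = 9.8 mL/min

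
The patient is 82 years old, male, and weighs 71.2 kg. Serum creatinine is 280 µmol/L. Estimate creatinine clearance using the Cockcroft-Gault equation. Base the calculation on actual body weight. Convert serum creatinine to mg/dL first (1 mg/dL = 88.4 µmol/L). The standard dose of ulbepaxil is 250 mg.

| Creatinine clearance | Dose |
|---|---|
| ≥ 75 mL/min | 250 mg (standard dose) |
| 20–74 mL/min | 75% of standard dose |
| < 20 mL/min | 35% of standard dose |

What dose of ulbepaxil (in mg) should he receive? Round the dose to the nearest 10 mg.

SCr = 280 / 88.4 = 3.167 mg/dL
CrCl = (140 − 82) × 71.2 / (72 × 3.167) = 4129.6 / 228.02 ≈ 18.1 mL/min
CrCl ≈ 18 mL/min → bracket < 20 mL/min.
35% of 250 mg = 87.5 mg → 90 mg

90 mg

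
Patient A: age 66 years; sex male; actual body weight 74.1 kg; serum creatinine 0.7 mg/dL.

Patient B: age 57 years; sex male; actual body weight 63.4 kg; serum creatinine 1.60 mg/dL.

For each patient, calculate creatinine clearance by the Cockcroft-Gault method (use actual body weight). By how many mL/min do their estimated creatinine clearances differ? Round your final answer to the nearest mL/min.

63 mL/min

Patient A: CrCl = (140 − 66) × 74.1 / (72 × 0.7) = 5483.4 / 50.40 ≈ 108.8 mL/min
Patient B: CrCl = (140 − 57) × 63.4 / (72 × 1.6) = 5262.2 / 115.20 ≈ 45.7 mL/min
|108.8 − 45.7| = 63.1 mL/min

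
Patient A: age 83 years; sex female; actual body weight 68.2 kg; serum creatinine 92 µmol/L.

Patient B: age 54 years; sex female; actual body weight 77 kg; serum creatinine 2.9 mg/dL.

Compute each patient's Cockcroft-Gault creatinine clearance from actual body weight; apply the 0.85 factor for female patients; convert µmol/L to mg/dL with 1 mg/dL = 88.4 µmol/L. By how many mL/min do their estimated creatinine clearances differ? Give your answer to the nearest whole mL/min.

Patient A: SCr = 92 / 88.4 = 1.041 mg/dL
Patient A: CrCl = (140 − 83) × 68.2 / (72 × 1.041) × 0.85 = 3887.4 / 74.95 × 0.85 ≈ 44.1 mL/min
Patient B: CrCl = (140 − 54) × 77 / (72 × 2.9) × 0.85 = 6622.0 / 208.80 × 0.85 ≈ 27.0 mL/min
|44.1 − 27.0| = 17.1 mL/min

17 mL/min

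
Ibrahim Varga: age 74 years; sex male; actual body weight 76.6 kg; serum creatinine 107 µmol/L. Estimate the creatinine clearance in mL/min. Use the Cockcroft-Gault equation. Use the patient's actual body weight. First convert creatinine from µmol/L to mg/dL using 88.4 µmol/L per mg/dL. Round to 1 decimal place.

58.0 mL/min

SCr = 107 / 88.4 = 1.21 mg/dL
CrCl = (140 − 74) × 76.6 / (72 × 1.21) = 5055.6 / 87.12 ≈ 58.0 mL/min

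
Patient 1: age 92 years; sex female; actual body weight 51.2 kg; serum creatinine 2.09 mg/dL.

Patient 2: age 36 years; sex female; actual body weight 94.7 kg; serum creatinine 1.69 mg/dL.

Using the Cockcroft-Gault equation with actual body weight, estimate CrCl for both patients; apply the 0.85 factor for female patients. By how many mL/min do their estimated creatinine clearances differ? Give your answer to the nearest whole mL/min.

Patient 1: CrCl = (140 − 92) × 51.2 / (72 × 2.09) × 0.85 = 2457.6 / 150.48 × 0.85 ≈ 13.9 mL/min
Patient 2: CrCl = (140 − 36) × 94.7 / (72 × 1.69) × 0.85 = 9848.8 / 121.68 × 0.85 ≈ 68.8 mL/min
|13.9 − 68.8| = 54.9 mL/min

55 mL/min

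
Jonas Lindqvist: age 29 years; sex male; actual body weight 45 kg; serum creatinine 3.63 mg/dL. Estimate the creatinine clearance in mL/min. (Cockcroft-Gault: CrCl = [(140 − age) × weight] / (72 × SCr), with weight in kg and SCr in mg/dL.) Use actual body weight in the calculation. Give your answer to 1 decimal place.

19.1 mL/min

CrCl = (140 − 29) × 45 / (72 × 3.63) = 4995.0 / 261.36 ≈ 19.1 mL/min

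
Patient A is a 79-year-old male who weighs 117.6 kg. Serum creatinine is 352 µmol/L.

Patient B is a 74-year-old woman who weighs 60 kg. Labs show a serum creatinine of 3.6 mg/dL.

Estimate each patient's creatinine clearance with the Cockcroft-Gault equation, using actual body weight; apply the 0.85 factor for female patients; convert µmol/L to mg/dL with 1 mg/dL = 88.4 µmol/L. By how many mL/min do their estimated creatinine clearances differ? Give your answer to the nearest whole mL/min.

Patient A: SCr = 352 / 88.4 = 3.982 mg/dL
Patient A: CrCl = (140 − 79) × 117.6 / (72 × 3.982) = 7173.6 / 286.70 ≈ 25.0 mL/min
Patient B: CrCl = (140 − 74) × 60 / (72 × 3.6) × 0.85 = 3960.0 / 259.20 × 0.85 ≈ 13.0 mL/min
|25.0 − 13.0| = 12.0 mL/min

12 mL/min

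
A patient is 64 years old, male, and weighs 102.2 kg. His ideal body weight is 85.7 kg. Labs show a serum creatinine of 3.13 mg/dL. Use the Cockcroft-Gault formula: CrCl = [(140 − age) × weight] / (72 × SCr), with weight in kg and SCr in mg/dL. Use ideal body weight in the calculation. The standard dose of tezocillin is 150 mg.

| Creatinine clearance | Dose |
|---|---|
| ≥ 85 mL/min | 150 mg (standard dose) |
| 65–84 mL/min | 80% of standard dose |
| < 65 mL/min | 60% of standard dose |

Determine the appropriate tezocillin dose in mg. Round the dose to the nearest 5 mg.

CrCl = (140 − 64) × 85.7 / (72 × 3.13) = 6513.2 / 225.36 ≈ 28.9 mL/min
CrCl ≈ 29 mL/min → bracket < 65 mL/min.
60% of 150 mg = 90 mg

90 mg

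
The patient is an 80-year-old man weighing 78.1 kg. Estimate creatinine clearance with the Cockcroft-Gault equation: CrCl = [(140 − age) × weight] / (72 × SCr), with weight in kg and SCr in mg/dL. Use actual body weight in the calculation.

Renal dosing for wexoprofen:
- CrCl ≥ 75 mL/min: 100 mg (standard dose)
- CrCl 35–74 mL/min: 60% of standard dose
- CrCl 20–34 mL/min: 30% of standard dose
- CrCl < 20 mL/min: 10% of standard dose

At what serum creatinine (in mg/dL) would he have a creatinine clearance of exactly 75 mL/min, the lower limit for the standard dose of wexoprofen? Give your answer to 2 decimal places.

Standard dose requires CrCl ≥ 75 mL/min.
Set (140 − 80) × 78.1 / (72 × SCr) = 75
SCr = (140 − 80) × 78.1 / (72 × 75) = 0.868 mg/dL

0.87 mg/dL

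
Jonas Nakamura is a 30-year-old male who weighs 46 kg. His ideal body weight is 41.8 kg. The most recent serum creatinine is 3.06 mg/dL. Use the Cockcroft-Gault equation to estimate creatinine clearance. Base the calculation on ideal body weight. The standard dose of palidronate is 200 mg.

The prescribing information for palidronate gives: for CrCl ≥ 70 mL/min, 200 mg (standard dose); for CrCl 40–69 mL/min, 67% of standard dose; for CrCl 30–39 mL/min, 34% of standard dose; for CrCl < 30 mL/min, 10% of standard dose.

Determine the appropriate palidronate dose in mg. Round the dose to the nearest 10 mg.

CrCl = (140 − 30) × 41.8 / (72 × 3.06) = 4598.0 / 220.32 ≈ 20.9 mL/min
CrCl ≈ 21 mL/min → bracket < 30 mL/min.
10% of 200 mg = 20 mg

20 mg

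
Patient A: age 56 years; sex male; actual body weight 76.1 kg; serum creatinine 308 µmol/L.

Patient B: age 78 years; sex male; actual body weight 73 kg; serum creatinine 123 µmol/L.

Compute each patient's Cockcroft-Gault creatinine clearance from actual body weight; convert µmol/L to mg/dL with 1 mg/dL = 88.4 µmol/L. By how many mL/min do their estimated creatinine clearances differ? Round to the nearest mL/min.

Patient A: SCr = 308 / 88.4 = 3.484 mg/dL
Patient A: CrCl = (140 − 56) × 76.1 / (72 × 3.484) = 6392.4 / 250.85 ≈ 25.5 mL/min
Patient B: SCr = 123 / 88.4 = 1.391 mg/dL
Patient B: CrCl = (140 − 78) × 73 / (72 × 1.391) = 4526.0 / 100.15 ≈ 45.2 mL/min
|25.5 − 45.2| = 19.7 mL/min

20 mL/min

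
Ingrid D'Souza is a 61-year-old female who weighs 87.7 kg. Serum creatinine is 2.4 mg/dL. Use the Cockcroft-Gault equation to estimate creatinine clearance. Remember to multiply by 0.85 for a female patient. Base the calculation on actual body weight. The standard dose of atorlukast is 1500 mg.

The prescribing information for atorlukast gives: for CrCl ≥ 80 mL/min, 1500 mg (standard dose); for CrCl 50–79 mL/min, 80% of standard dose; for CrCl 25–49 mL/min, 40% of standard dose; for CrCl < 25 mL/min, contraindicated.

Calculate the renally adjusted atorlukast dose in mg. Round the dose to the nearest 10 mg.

600 mg

CrCl = (140 − 61) × 87.7 / (72 × 2.4) × 0.85 = 6928.3 / 172.80 × 0.85 ≈ 34.1 mL/min
CrCl ≈ 34 mL/min → bracket 25–49 mL/min.
40% of 1500 mg = 600 mg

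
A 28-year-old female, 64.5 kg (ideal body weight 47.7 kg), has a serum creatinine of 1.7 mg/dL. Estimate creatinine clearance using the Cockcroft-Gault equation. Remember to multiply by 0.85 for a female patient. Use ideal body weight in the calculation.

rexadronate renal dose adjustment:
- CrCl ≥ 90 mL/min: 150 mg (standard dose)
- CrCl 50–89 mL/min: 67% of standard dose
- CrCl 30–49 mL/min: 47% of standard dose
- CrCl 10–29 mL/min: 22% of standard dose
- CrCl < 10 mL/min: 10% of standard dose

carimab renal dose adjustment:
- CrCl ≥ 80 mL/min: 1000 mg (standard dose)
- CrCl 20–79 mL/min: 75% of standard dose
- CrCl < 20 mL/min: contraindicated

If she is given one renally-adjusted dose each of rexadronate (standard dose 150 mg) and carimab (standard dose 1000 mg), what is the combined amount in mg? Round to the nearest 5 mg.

820 mg

CrCl = (140 − 28) × 47.7 / (72 × 1.7) × 0.85 = 5342.4 / 122.40 × 0.85 ≈ 37.1 mL/min
CrCl ≈ 37 mL/min.
rexadronate: 30–49 mL/min → 47% of 150 mg = 70.5 mg.
carimab: 20–79 mL/min → 75% of 1000 mg = 750 mg.
Total = 70.5 + 750 = 820.5 mg.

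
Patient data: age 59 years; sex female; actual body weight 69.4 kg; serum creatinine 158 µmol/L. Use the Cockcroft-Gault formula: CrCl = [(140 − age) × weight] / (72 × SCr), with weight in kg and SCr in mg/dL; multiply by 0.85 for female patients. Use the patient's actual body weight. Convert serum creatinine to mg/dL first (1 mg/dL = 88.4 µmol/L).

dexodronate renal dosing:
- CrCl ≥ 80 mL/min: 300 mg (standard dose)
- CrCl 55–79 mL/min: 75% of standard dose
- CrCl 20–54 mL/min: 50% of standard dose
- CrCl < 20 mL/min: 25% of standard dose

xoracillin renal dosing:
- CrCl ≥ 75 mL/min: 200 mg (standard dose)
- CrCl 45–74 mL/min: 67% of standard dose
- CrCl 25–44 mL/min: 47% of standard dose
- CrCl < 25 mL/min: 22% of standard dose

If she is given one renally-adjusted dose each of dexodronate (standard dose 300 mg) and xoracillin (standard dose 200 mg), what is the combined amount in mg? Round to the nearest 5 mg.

SCr = 158 / 88.4 = 1.787 mg/dL
CrCl = (140 − 59) × 69.4 / (72 × 1.787) × 0.85 = 5621.4 / 128.66 × 0.85 ≈ 37.1 mL/min
CrCl ≈ 37 mL/min.
dexodronate: 20–54 mL/min → 50% of 300 mg = 150 mg.
xoracillin: 25–44 mL/min → 47% of 200 mg = 94 mg.
Total = 150 + 94 = 244 mg.

245 mg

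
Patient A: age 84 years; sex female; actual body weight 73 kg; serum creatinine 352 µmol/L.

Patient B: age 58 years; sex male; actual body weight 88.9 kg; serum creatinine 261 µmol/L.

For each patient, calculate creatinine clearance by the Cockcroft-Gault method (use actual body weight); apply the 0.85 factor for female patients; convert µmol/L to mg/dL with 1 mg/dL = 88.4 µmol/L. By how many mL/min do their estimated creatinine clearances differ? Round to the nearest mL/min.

22 mL/min

Patient A: SCr = 352 / 88.4 = 3.982 mg/dL
Patient A: CrCl = (140 − 84) × 73 / (72 × 3.982) × 0.85 = 4088.0 / 286.70 × 0.85 ≈ 12.1 mL/min
Patient B: SCr = 261 / 88.4 = 2.952 mg/dL
Patient B: CrCl = (140 − 58) × 88.9 / (72 × 2.952) = 7289.8 / 212.54 ≈ 34.3 mL/min
|12.1 − 34.3| = 22.2 mL/min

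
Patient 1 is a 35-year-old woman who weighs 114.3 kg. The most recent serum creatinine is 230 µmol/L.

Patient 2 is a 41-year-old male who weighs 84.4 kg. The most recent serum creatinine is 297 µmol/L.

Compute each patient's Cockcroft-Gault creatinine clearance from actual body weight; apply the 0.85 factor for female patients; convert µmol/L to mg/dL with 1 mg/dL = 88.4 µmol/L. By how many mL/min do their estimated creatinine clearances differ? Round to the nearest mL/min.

20 mL/min

Patient 1: SCr = 230 / 88.4 = 2.602 mg/dL
Patient 1: CrCl = (140 − 35) × 114.3 / (72 × 2.602) × 0.85 = 12001.5 / 187.34 × 0.85 ≈ 54.5 mL/min
Patient 2: SCr = 297 / 88.4 = 3.36 mg/dL
Patient 2: CrCl = (140 − 41) × 84.4 / (72 × 3.36) = 8355.6 / 241.92 ≈ 34.5 mL/min
|54.5 − 34.5| = 20.0 mL/min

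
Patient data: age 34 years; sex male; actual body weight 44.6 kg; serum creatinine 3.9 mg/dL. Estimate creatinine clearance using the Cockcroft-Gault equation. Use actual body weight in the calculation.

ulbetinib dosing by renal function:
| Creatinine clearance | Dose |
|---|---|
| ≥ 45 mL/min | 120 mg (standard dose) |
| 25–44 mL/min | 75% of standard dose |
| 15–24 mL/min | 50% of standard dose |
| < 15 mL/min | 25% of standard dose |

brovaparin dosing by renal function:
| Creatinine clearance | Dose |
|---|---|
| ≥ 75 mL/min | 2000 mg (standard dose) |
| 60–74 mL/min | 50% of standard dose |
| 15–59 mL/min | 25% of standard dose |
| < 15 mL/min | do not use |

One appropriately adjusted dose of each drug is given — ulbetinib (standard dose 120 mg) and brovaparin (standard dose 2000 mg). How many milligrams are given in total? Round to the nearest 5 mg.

CrCl = (140 − 34) × 44.6 / (72 × 3.9) = 4727.6 / 280.80 ≈ 16.8 mL/min
CrCl ≈ 17 mL/min.
ulbetinib: 15–24 mL/min → 50% of 120 mg = 60 mg.
brovaparin: 15–59 mL/min → 25% of 2000 mg = 500 mg.
Total = 60 + 500 = 560 mg.

560 mg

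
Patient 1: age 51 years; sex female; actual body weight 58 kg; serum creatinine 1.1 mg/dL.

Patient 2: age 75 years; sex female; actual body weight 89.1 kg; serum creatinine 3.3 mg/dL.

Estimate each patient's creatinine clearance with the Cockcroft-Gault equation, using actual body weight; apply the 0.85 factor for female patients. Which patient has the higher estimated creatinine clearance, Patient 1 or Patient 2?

Patient 1: CrCl = (140 − 51) × 58 / (72 × 1.1) × 0.85 = 5162.0 / 79.20 × 0.85 ≈ 55.4 mL/min
Patient 2: CrCl = (140 − 75) × 89.1 / (72 × 3.3) × 0.85 = 5791.5 / 237.60 × 0.85 ≈ 20.7 mL/min
55.4 vs 20.7 mL/min → Patient 1 is higher.

Patient 1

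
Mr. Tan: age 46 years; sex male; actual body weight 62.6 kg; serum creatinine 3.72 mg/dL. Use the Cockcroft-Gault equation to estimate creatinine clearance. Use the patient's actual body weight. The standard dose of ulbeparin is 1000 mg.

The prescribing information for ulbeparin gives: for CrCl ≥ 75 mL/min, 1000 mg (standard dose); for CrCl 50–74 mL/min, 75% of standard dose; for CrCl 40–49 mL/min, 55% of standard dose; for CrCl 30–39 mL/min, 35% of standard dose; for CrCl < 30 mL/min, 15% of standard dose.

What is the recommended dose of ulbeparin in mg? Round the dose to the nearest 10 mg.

CrCl = (140 − 46) × 62.6 / (72 × 3.72) = 5884.4 / 267.84 ≈ 22.0 mL/min
CrCl ≈ 22 mL/min → bracket < 30 mL/min.
15% of 1000 mg = 150 mg

150 mg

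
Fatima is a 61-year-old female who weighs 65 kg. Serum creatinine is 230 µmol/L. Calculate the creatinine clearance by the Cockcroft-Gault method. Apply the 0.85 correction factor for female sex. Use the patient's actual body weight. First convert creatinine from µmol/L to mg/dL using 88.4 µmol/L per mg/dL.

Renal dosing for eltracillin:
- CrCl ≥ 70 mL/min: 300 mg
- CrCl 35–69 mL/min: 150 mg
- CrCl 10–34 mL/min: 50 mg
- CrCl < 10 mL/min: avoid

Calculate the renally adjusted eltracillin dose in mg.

SCr = 230 / 88.4 = 2.602 mg/dL
CrCl = (140 − 61) × 65 / (72 × 2.602) × 0.85 = 5135.0 / 187.34 × 0.85 ≈ 23.3 mL/min
CrCl ≈ 23 mL/min → bracket 10–34 mL/min.
Dose for this bracket: 50 mg.

50 mg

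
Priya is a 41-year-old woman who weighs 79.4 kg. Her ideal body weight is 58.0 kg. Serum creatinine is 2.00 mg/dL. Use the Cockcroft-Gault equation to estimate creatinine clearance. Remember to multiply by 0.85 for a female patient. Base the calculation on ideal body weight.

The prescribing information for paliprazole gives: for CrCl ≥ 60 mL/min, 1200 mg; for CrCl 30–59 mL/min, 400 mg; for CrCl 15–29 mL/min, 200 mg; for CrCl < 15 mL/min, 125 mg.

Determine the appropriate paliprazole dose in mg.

400 mg

CrCl = (140 − 41) × 58 / (72 × 2) × 0.85 = 5742.0 / 144.00 × 0.85 ≈ 33.9 mL/min
CrCl ≈ 34 mL/min → bracket 30–59 mL/min.
Dose for this bracket: 400 mg.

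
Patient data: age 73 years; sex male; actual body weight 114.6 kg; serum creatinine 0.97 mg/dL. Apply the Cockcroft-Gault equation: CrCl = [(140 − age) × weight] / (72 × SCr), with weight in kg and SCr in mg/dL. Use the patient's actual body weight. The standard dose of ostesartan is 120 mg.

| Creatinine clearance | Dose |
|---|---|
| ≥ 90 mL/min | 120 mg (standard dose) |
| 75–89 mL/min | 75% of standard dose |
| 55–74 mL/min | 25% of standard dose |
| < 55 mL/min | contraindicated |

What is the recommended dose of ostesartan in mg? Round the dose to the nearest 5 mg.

CrCl = (140 − 73) × 114.6 / (72 × 0.97) = 7678.2 / 69.84 ≈ 109.9 mL/min
CrCl ≈ 110 mL/min → bracket ≥ 90 mL/min.
100% of 120 mg = 120 mg

120 mg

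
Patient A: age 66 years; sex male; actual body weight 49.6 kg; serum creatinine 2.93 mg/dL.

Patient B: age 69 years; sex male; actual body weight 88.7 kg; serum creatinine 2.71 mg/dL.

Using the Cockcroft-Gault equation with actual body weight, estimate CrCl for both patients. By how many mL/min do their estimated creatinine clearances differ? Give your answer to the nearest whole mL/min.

Patient A: CrCl = (140 − 66) × 49.6 / (72 × 2.93) = 3670.4 / 210.96 ≈ 17.4 mL/min
Patient B: CrCl = (140 − 69) × 88.7 / (72 × 2.71) = 6297.7 / 195.12 ≈ 32.3 mL/min
|17.4 − 32.3| = 14.9 mL/min

15 mL/min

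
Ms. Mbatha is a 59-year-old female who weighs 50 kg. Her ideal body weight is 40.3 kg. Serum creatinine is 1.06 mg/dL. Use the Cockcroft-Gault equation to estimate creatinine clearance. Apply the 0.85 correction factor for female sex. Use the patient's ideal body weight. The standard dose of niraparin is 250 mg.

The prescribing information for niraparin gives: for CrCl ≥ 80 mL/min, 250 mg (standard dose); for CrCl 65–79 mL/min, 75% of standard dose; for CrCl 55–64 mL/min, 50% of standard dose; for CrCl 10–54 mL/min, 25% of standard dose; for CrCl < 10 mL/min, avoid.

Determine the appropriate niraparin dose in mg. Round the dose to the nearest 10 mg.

60 mg

CrCl = (140 − 59) × 40.3 / (72 × 1.06) × 0.85 = 3264.3 / 76.32 × 0.85 ≈ 36.4 mL/min
CrCl ≈ 36 mL/min → bracket 10–54 mL/min.
25% of 250 mg = 62.5 mg → 60 mg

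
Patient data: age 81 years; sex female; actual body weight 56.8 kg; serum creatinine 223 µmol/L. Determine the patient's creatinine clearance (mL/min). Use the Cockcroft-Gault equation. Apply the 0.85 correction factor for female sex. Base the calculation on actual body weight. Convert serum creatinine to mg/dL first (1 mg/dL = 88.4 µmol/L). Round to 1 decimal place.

15.7 mL/min

SCr = 223 / 88.4 = 2.523 mg/dL
CrCl = (140 − 81) × 56.8 / (72 × 2.523) × 0.85 = 3351.2 / 181.66 × 0.85 ≈ 15.7 mL/min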